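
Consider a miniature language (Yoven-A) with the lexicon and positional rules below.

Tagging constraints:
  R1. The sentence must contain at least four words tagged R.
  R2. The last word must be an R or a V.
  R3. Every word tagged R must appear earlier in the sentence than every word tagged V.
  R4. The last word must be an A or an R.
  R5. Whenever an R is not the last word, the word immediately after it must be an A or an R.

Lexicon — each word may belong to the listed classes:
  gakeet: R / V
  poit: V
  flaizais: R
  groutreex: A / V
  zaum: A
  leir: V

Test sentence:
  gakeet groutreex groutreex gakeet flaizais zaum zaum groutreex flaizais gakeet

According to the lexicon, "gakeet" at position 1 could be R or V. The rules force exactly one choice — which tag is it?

R

Candidates per position — 1:gakeet {R,V}; 2:groutreex {A,V}; 3:groutreex {A,V}; 4:gakeet {R,V}; 5:flaizais {R}; 6:zaum {A}; 7:zaum {A}; 8:groutreex {A,V}; 9:flaizais {R}; 10:gakeet {R,V}.
At position 1, choosing V makes rule 3 impossible to satisfy; hence R.
At position 2, choosing V makes rule 3 impossible to satisfy; hence A.
At position 3, choosing V makes rule 3 impossible to satisfy; hence A.
At position 4, choosing V makes rule 3 impossible to satisfy; hence R.
At position 8, choosing V makes rule 3 impossible to satisfy; hence A.
At position 10, choosing V makes rule 4 impossible to satisfy; hence R.
The unique satisfying tagging is: R A A R R A A A R R.
Verifying each rule — rule 1 ✓; rule 2 ✓; rule 3 ✓; rule 4 ✓; rule 5 ✓.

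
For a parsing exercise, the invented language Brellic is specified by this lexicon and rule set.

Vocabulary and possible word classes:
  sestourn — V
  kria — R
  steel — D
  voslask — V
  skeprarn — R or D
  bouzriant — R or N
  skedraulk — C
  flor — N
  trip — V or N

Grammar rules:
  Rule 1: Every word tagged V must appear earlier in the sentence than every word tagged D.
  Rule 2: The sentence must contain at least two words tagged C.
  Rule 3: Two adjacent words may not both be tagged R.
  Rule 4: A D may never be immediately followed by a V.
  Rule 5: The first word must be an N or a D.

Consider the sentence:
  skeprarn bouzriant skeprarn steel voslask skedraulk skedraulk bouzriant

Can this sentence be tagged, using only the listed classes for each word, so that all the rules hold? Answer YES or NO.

NO

Candidates per position — 1:skeprarn {R,D}; 2:bouzriant {R,N}; 3:skeprarn {R,D}; 4:steel {D}; 5:voslask {V}; 6:skedraulk {C}; 7:skedraulk {C}; 8:bouzriant {R,N}.
Rule 1 cannot be satisfied by any choice of tags from the lexicon.
So there is no consistent tagging.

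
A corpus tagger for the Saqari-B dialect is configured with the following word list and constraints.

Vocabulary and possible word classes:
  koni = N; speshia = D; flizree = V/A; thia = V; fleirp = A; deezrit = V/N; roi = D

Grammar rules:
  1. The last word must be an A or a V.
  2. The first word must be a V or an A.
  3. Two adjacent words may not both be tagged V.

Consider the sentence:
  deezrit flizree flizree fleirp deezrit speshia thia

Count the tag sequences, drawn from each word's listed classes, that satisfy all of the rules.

4

Candidates per position — 1:deezrit {V,N}; 2:flizree {V,A}; 3:flizree {V,A}; 4:fleirp {A}; 5:deezrit {V,N}; 6:speshia {D}; 7:thia {V}.
There are 16 candidate sequences in total.
The sequences that satisfy every rule: V A V A V D V; V A V A N D V; V A A A V D V; V A A A N D V.
Count = 4.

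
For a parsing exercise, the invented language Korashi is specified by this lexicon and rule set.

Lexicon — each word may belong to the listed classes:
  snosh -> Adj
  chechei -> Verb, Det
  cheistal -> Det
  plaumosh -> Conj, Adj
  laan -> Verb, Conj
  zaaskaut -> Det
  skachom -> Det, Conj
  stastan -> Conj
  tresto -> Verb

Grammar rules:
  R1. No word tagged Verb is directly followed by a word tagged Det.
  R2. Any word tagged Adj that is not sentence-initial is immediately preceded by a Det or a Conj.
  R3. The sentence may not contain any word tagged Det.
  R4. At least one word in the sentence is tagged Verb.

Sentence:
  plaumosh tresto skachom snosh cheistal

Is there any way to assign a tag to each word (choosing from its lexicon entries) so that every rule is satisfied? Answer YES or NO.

NO

Candidates per position — 1:plaumosh {Conj,Adj}; 2:tresto {Verb}; 3:skachom {Det,Conj}; 4:snosh {Adj}; 5:cheistal {Det}.
Rule 3 cannot be satisfied by any choice of tags from the lexicon.
So there is no consistent tagging.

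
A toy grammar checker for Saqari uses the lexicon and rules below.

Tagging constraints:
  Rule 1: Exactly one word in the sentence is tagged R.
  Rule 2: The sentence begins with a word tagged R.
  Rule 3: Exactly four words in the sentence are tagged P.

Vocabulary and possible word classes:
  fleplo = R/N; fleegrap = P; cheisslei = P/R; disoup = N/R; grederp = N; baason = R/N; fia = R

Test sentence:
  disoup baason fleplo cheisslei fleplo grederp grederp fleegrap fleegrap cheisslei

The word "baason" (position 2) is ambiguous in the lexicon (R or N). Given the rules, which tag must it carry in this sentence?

N

Candidates per position — 1:disoup {N,R}; 2:baason {R,N}; 3:fleplo {R,N}; 4:cheisslei {P,R}; 5:fleplo {R,N}; 6:grederp {N}; 7:grederp {N}; 8:fleegrap {P}; 9:fleegrap {P}; 10:cheisslei {P,R}.
Word 1 cannot be N — rule 2 would then fail for every completion. It is R.
Word 2 cannot be R — rule 1 would then fail for every completion. It is N.
Word 3 cannot be R — rule 1 would then fail for every completion. It is N.
Word 4 cannot be R — rule 1 would then fail for every completion. It is P.
Word 5 cannot be R — rule 1 would then fail for every completion. It is N.
Word 10 cannot be R — rule 1 would then fail for every completion. It is P.
The unique satisfying tagging is: R N N P N N N P P P.
Rule-by-rule: rule 1 ok; rule 2 ok; rule 3 ok.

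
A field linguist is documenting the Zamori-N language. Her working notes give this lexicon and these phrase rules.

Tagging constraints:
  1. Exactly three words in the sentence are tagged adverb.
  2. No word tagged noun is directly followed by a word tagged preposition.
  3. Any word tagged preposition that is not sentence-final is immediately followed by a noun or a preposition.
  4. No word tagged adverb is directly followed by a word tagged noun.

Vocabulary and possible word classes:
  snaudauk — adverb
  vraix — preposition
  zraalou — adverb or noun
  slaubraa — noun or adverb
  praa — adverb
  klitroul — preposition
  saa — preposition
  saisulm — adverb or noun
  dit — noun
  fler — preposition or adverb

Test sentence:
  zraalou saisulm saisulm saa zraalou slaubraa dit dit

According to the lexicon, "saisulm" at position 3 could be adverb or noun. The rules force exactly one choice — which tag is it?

Candidates per position — 1:zraalou {adverb,noun}; 2:saisulm {adverb,noun}; 3:saisulm {adverb,noun}; 4:saa {preposition}; 5:zraalou {adverb,noun}; 6:slaubraa {noun,adverb}; 7:dit {noun}; 8:dit {noun}.
Position 3: noun is ruled out by rule 2; that leaves adverb.
Position 5: adverb is ruled out by rule 3; that leaves noun.
Position 6: adverb is ruled out by rule 4; that leaves noun.
Position 1: noun is ruled out by rule 1; that leaves adverb.
Position 2: noun is ruled out by rule 1; that leaves adverb.
That leaves exactly one tagging: adverb adverb adverb preposition noun noun noun noun.
Check: rule 1 satisfied; rule 2 satisfied; rule 3 satisfied; rule 4 satisfied.

adverb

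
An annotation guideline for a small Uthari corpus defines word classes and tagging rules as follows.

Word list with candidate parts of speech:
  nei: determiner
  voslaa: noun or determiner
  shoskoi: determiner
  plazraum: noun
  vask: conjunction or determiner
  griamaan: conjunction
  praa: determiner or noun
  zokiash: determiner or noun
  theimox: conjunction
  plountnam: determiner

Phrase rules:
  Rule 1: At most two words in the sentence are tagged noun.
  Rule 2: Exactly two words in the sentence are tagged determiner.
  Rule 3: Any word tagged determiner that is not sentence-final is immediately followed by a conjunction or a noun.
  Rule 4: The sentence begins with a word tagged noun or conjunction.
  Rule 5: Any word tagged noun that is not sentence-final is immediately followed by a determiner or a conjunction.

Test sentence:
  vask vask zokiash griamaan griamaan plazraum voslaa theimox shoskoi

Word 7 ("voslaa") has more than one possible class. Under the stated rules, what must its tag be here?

determiner

Candidates per position — 1:vask {conjunction,determiner}; 2:vask {conjunction,determiner}; 3:zokiash {determiner,noun}; 4:griamaan {conjunction}; 5:griamaan {conjunction}; 6:plazraum {noun}; 7:voslaa {noun,determiner}; 8:theimox {conjunction}; 9:shoskoi {determiner}.
Position 1: determiner is ruled out by rule 4; that leaves conjunction.
Position 7: noun is ruled out by rule 5; that leaves determiner.
Position 2: determiner is ruled out by rule 2; that leaves conjunction.
Position 3: determiner is ruled out by rule 2; that leaves noun.
That leaves exactly one tagging: conjunction conjunction noun conjunction conjunction noun determiner conjunction determiner.
Checking: rule 1 satisfied; rule 2 satisfied; rule 3 satisfied; rule 4 satisfied; rule 5 satisfied.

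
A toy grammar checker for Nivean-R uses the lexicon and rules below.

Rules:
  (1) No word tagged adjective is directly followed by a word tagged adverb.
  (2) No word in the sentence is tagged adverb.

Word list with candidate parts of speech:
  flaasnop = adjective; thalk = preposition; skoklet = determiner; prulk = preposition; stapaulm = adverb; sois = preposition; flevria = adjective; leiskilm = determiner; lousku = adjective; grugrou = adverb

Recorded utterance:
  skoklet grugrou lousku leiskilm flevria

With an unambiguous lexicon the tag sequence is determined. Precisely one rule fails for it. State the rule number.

Fixed tagging: determiner adverb adjective determiner adjective.
Rule check: R1 pass, R2 fail.
Only rule 2 fails.

2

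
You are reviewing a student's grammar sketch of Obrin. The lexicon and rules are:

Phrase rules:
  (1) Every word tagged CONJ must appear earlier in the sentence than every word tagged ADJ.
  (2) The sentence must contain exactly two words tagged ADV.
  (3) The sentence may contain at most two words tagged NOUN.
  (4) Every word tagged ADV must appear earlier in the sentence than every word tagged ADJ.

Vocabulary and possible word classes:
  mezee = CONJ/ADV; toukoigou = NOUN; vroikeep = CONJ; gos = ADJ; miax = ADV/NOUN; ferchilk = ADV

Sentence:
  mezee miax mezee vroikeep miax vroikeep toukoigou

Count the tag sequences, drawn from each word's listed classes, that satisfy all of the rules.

Candidates per position — 1:mezee {CONJ,ADV}; 2:miax {ADV,NOUN}; 3:mezee {CONJ,ADV}; 4:vroikeep {CONJ}; 5:miax {ADV,NOUN}; 6:vroikeep {CONJ}; 7:toukoigou {NOUN}.
There are 16 candidate sequences in total.
The sequences that satisfy every rule: CONJ ADV CONJ CONJ ADV CONJ NOUN; CONJ ADV ADV CONJ NOUN CONJ NOUN; CONJ NOUN ADV CONJ ADV CONJ NOUN; ADV ADV CONJ CONJ NOUN CONJ NOUN; ADV NOUN CONJ CONJ ADV CONJ NOUN.
Count = 5.

5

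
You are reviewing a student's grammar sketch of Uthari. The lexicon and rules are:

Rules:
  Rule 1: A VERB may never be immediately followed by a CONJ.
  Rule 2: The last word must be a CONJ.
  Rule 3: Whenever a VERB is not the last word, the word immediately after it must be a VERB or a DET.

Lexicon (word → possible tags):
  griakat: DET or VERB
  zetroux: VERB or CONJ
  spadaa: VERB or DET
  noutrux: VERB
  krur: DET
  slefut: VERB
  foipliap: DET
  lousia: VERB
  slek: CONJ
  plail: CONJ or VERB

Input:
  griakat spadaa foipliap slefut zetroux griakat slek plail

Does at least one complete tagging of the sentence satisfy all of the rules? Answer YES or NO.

YES

Candidates per position — 1:griakat {DET,VERB}; 2:spadaa {VERB,DET}; 3:foipliap {DET}; 4:slefut {VERB}; 5:zetroux {VERB,CONJ}; 6:griakat {DET,VERB}; 7:slek {CONJ}; 8:plail {CONJ,VERB}.
One satisfying assignment: VERB VERB DET VERB VERB DET CONJ CONJ.
Check: rule 1 satisfied; rule 2 satisfied; rule 3 satisfied.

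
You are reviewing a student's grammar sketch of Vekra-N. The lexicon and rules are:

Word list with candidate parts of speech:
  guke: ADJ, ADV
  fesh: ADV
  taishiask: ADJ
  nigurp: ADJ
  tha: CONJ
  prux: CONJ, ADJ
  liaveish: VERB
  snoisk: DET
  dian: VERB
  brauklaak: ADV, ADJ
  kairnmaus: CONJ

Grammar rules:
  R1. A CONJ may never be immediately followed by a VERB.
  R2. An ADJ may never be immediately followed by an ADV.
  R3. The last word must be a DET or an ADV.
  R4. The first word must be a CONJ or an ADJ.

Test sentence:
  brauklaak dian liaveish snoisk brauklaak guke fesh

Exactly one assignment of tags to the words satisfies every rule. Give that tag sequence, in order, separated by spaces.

ADJ VERB VERB DET ADV ADV ADV

Candidates per position — 1:brauklaak {ADV,ADJ}; 2:dian {VERB}; 3:liaveish {VERB}; 4:snoisk {DET}; 5:brauklaak {ADV,ADJ}; 6:guke {ADJ,ADV}; 7:fesh {ADV}.
Position 1: tagging it ADV would leave rule 4 unsatisfiable, so it must be ADJ.
Position 5: tagging it ADJ would leave rule 2 unsatisfiable, so it must be ADV.
Position 6: tagging it ADJ would leave rule 2 unsatisfiable, so it must be ADV.
So the tagging must be: ADJ VERB VERB DET ADV ADV ADV.
Rule-by-rule: rule 1 ok; rule 2 ok; rule 3 ok; rule 4 ok.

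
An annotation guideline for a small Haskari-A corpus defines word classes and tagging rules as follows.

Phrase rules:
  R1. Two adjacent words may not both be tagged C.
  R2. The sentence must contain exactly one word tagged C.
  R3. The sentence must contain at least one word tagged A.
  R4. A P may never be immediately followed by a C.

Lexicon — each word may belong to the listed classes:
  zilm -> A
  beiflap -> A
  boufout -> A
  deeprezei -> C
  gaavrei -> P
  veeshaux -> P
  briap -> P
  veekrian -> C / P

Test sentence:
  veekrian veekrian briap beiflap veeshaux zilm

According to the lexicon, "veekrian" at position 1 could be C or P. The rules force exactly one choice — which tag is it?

C

Candidates per position — 1:veekrian {C,P}; 2:veekrian {C,P}; 3:briap {P}; 4:beiflap {A}; 5:veeshaux {P}; 6:zilm {A}.
Position 1: the remaining choice is settled jointly with positions 2 — only C at position 1 is part of a tagging that satisfies every rule.
So the tagging must be: C P P A P A.
Verifying each rule — rule 1 ok; rule 2 ok; rule 3 ok; rule 4 ok.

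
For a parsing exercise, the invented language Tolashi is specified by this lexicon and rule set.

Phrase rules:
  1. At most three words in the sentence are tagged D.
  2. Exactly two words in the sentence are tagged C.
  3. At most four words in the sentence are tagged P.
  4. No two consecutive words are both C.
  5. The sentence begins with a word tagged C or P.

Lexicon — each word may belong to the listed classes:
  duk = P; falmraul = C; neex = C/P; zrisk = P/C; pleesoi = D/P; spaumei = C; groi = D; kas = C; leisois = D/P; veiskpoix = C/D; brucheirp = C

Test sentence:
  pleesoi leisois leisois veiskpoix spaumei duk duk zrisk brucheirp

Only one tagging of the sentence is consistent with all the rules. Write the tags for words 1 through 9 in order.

P D D D C P P P C

Candidates per position — 1:pleesoi {D,P}; 2:leisois {D,P}; 3:leisois {D,P}; 4:veiskpoix {C,D}; 5:spaumei {C}; 6:duk {P}; 7:duk {P}; 8:zrisk {P,C}; 9:brucheirp {C}.
Position 1: tagging it D would leave rule 5 unsatisfiable, so it must be P.
Position 4: tagging it C would leave rule 2 unsatisfiable, so it must be D.
Position 8: tagging it C would leave rule 2 unsatisfiable, so it must be P.
Position 2: tagging it P would leave rule 3 unsatisfiable, so it must be D.
Position 3: tagging it P would leave rule 3 unsatisfiable, so it must be D.
So the tagging must be: P D D D C P P P C.
Rule-by-rule: rule 1 satisfied; rule 2 satisfied; rule 3 satisfied; rule 4 satisfied; rule 5 satisfied.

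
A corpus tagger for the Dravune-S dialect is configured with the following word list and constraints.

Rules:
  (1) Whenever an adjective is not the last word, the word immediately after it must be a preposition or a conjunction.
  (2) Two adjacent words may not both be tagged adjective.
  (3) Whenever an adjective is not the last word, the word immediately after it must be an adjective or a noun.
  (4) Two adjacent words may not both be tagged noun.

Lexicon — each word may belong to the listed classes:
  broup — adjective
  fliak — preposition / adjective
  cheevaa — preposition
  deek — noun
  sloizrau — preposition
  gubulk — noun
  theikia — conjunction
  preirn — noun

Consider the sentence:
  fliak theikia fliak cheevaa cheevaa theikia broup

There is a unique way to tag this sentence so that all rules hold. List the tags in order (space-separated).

Candidates per position — 1:fliak {preposition,adjective}; 2:theikia {conjunction}; 3:fliak {preposition,adjective}; 4:cheevaa {preposition}; 5:cheevaa {preposition}; 6:theikia {conjunction}; 7:broup {adjective}.
Position 1: tagging it adjective would leave rule 3 unsatisfiable, so it must be preposition.
Position 3: tagging it adjective would leave rule 3 unsatisfiable, so it must be preposition.
So the tagging must be: preposition conjunction preposition preposition preposition conjunction adjective.
Verifying each rule — rule 1 ✓; rule 2 ✓; rule 3 ✓; rule 4 ✓.

preposition conjunction preposition preposition preposition conjunction adjective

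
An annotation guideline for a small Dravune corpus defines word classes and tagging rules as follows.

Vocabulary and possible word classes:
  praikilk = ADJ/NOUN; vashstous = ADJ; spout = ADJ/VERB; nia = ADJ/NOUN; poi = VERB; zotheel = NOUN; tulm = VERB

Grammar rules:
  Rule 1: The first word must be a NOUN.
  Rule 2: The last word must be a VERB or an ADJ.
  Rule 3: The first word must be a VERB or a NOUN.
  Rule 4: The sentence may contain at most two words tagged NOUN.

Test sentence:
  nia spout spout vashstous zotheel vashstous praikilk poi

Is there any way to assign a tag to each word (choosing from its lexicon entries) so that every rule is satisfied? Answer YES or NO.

YES

Candidates per position — 1:nia {ADJ,NOUN}; 2:spout {ADJ,VERB}; 3:spout {ADJ,VERB}; 4:vashstous {ADJ}; 5:zotheel {NOUN}; 6:vashstous {ADJ}; 7:praikilk {ADJ,NOUN}; 8:poi {VERB}.
One satisfying assignment: NOUN ADJ VERB ADJ NOUN ADJ ADJ VERB.
Checking: rule 1 holds; rule 2 holds; rule 3 holds; rule 4 holds.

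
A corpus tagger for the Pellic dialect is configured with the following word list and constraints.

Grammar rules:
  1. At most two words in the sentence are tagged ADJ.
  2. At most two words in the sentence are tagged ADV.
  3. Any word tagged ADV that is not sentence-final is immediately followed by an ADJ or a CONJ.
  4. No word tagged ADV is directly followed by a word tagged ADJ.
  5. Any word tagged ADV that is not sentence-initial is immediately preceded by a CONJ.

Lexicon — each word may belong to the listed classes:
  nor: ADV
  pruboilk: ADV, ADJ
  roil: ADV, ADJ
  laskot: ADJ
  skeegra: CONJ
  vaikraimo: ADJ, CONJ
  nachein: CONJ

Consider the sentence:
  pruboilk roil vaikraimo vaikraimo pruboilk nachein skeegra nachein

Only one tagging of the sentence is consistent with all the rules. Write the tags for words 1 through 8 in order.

ADJ ADJ CONJ CONJ ADV CONJ CONJ CONJ

Candidates per position — 1:pruboilk {ADV,ADJ}; 2:roil {ADV,ADJ}; 3:vaikraimo {ADJ,CONJ}; 4:vaikraimo {ADJ,CONJ}; 5:pruboilk {ADV,ADJ}; 6:nachein {CONJ}; 7:skeegra {CONJ}; 8:nachein {CONJ}.
At position 2, choosing ADV makes rule 5 impossible to satisfy; hence ADJ.
At position 1, choosing ADV makes rule 4 impossible to satisfy; hence ADJ.
At position 3, choosing ADJ makes rule 1 impossible to satisfy; hence CONJ.
At position 4, choosing ADJ makes rule 1 impossible to satisfy; hence CONJ.
At position 5, choosing ADJ makes rule 1 impossible to satisfy; hence ADV.
The only consistent sequence is: ADJ ADJ CONJ CONJ ADV CONJ CONJ CONJ.
Verifying each rule — rule 1 satisfied; rule 2 satisfied; rule 3 satisfied; rule 4 satisfied; rule 5 satisfied.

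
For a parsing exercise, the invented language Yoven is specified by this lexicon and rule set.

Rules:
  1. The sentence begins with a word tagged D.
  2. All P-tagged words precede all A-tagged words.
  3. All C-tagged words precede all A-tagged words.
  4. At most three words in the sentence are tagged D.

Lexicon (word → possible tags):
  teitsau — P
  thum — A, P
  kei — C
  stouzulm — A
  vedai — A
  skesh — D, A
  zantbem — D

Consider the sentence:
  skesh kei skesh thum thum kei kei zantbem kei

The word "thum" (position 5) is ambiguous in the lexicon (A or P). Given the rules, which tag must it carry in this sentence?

P

Candidates per position — 1:skesh {D,A}; 2:kei {C}; 3:skesh {D,A}; 4:thum {A,P}; 5:thum {A,P}; 6:kei {C}; 7:kei {C}; 8:zantbem {D}; 9:kei {C}.
If word 1 were A, no tagging could satisfy rule 1; so word 1 is D.
If word 3 were A, no tagging could satisfy rule 3; so word 3 is D.
If word 4 were A, no tagging could satisfy rule 3; so word 4 is P.
If word 5 were A, no tagging could satisfy rule 3; so word 5 is P.
So the tagging must be: D C D P P C C D C.
Verifying each rule — rule 1 satisfied; rule 2 satisfied; rule 3 satisfied; rule 4 satisfied.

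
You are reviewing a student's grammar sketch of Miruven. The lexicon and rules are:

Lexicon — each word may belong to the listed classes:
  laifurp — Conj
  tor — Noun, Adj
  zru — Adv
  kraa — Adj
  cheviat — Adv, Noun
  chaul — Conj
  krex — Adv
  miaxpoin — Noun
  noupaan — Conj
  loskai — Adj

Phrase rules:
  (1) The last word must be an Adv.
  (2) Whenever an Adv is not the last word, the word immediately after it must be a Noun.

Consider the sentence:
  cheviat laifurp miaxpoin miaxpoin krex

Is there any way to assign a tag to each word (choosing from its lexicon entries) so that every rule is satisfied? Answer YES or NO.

YES

Candidates per position — 1:cheviat {Adv,Noun}; 2:laifurp {Conj}; 3:miaxpoin {Noun}; 4:miaxpoin {Noun}; 5:krex {Adv}.
One satisfying assignment: Noun Conj Noun Noun Adv.
Verifying each rule — rule 1 holds; rule 2 holds.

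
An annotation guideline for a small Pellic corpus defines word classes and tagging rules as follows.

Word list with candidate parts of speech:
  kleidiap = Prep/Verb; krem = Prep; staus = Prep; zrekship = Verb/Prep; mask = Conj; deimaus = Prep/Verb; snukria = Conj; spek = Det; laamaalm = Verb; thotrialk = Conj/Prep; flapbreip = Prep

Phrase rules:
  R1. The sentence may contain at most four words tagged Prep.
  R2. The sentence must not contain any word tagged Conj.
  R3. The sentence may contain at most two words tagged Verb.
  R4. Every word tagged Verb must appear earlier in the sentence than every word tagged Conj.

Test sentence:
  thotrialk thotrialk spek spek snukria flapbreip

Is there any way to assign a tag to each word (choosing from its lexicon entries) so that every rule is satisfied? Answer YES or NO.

NO

Candidates per position — 1:thotrialk {Conj,Prep}; 2:thotrialk {Conj,Prep}; 3:spek {Det}; 4:spek {Det}; 5:snukria {Conj}; 6:flapbreip {Prep}.
Rule 2 cannot be satisfied by any choice of tags from the lexicon.
So there is no consistent tagging.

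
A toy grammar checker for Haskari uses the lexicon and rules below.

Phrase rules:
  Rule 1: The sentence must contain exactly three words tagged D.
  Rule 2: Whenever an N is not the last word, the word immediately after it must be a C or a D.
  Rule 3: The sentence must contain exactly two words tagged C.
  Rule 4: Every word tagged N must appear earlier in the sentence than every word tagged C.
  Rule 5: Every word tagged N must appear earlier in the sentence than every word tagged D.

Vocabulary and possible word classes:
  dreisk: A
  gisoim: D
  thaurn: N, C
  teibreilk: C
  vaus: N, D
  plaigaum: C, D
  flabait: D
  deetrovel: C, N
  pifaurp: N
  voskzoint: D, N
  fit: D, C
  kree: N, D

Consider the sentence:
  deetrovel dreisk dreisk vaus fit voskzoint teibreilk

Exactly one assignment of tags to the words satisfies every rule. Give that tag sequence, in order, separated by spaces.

Candidates per position — 1:deetrovel {C,N}; 2:dreisk {A}; 3:dreisk {A}; 4:vaus {N,D}; 5:fit {D,C}; 6:voskzoint {D,N}; 7:teibreilk {C}.
Position 1: tagging it N would leave rule 2 unsatisfiable, so it must be C.
Position 4: tagging it N would leave rule 1 unsatisfiable, so it must be D.
Position 5: tagging it C would leave rule 1 unsatisfiable, so it must be D.
Position 6: tagging it N would leave rule 1 unsatisfiable, so it must be D.
That leaves exactly one tagging: C A A D D D C.
Verifying each rule — rule 1 ok; rule 2 ok; rule 3 ok; rule 4 ok; rule 5 ok.

C A A D D D C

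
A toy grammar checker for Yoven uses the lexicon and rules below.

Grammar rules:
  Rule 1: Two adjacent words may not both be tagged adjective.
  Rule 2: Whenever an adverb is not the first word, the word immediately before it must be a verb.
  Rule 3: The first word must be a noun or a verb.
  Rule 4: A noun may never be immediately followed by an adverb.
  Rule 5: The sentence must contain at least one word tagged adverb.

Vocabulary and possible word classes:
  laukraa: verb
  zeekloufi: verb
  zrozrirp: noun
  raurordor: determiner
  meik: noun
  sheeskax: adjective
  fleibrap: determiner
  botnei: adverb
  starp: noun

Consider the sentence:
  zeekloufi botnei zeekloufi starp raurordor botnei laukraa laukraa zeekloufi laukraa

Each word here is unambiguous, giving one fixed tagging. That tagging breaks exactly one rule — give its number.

2

Fixed tagging: verb adverb verb noun determiner adverb verb verb verb verb.
Checking each rule: R1 holds, R2 violated, R3 holds, R4 holds, R5 holds.
Only rule 2 fails.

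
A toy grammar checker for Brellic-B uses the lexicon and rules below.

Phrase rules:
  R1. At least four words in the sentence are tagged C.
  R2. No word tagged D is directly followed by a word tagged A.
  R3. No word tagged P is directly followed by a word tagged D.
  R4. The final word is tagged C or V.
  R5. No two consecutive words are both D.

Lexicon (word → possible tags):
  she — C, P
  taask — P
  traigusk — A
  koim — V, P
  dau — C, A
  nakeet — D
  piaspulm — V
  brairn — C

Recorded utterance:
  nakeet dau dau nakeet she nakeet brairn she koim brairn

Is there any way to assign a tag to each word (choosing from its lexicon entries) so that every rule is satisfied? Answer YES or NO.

YES

Candidates per position — 1:nakeet {D}; 2:dau {C,A}; 3:dau {C,A}; 4:nakeet {D}; 5:she {C,P}; 6:nakeet {D}; 7:brairn {C}; 8:she {C,P}; 9:koim {V,P}; 10:brairn {C}.
One satisfying assignment: D C C D C D C C P C.
Rule-by-rule: rule 1 satisfied; rule 2 satisfied; rule 3 satisfied; rule 4 satisfied; rule 5 satisfied.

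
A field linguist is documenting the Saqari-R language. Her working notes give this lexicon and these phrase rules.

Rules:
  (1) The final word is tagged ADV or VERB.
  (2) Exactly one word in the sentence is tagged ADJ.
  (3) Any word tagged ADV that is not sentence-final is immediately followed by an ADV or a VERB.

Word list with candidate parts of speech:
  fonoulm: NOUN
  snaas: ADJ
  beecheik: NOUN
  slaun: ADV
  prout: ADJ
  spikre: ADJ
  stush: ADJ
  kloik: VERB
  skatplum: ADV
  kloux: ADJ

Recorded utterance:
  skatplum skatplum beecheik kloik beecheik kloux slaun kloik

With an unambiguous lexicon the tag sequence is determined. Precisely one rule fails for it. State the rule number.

Fixed tagging: ADV ADV NOUN VERB NOUN ADJ ADV VERB.
Rule check: R1 ok, R2 ok, R3 fails.
Only rule 3 fails.

3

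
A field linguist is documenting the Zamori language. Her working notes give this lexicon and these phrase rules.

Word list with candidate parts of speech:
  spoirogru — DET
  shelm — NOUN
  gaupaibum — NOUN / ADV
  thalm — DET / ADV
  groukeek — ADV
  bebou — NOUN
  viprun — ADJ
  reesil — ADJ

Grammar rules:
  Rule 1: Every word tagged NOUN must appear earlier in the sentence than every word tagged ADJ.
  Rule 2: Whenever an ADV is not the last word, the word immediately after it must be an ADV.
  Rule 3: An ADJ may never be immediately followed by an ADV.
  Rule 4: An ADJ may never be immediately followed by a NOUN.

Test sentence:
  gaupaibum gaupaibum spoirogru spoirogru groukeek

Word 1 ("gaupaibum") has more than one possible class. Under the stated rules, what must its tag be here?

Candidates per position — 1:gaupaibum {NOUN,ADV}; 2:gaupaibum {NOUN,ADV}; 3:spoirogru {DET}; 4:spoirogru {DET}; 5:groukeek {ADV}.
Position 1: tagging it ADV would leave rule 2 unsatisfiable, so it must be NOUN.
Position 2: tagging it ADV would leave rule 2 unsatisfiable, so it must be NOUN.
So the tagging must be: NOUN NOUN DET DET ADV.
Checking: rule 1 satisfied; rule 2 satisfied; rule 3 satisfied; rule 4 satisfied.

NOUN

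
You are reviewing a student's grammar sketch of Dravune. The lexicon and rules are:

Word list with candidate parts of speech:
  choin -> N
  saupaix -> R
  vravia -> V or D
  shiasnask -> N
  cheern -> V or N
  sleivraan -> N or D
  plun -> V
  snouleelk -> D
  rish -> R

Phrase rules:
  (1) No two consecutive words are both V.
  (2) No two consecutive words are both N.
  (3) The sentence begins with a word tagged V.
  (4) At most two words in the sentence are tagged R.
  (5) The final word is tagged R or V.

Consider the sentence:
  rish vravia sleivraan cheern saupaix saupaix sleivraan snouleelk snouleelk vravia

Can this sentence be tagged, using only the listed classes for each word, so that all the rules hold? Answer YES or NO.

NO

Candidates per position — 1:rish {R}; 2:vravia {V,D}; 3:sleivraan {N,D}; 4:cheern {V,N}; 5:saupaix {R}; 6:saupaix {R}; 7:sleivraan {N,D}; 8:snouleelk {D}; 9:snouleelk {D}; 10:vravia {V,D}.
Rule 3 cannot be satisfied by any choice of tags from the lexicon.
So there is no consistent tagging.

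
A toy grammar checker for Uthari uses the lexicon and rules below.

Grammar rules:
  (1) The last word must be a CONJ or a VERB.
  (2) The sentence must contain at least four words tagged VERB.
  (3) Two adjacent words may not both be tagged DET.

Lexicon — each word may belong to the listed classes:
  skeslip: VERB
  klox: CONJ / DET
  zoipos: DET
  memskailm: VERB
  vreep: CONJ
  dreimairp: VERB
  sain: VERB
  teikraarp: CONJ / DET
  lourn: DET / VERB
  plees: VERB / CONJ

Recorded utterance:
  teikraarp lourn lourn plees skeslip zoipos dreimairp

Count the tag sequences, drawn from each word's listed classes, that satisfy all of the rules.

Candidates per position — 1:teikraarp {CONJ,DET}; 2:lourn {DET,VERB}; 3:lourn {DET,VERB}; 4:plees {VERB,CONJ}; 5:skeslip {VERB}; 6:zoipos {DET}; 7:dreimairp {VERB}.
There are 16 candidate sequences in total.
Checking each against the rules leaves 7 sequences.
Count = 7.

7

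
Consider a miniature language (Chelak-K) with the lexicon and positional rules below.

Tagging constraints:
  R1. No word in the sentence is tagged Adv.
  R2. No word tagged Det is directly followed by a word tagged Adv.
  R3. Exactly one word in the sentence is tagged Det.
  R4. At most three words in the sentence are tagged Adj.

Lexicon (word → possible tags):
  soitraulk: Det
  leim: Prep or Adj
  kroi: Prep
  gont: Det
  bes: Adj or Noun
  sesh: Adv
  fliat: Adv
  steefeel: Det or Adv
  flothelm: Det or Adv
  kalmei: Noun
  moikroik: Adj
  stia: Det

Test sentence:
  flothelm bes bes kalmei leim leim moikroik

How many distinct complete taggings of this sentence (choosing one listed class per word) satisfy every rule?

11

Candidates per position — 1:flothelm {Det,Adv}; 2:bes {Adj,Noun}; 3:bes {Adj,Noun}; 4:kalmei {Noun}; 5:leim {Prep,Adj}; 6:leim {Prep,Adj}; 7:moikroik {Adj}.
There are 32 candidate sequences in total.
Checking each against the rules leaves 11 sequences.
Count = 11.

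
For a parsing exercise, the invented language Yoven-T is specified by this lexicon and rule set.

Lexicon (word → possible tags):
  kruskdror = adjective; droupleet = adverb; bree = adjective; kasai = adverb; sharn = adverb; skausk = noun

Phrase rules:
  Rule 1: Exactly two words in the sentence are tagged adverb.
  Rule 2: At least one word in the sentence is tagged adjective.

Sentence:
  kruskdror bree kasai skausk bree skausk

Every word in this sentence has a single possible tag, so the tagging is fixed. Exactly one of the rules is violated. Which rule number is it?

1

Fixed tagging: adjective adjective adverb noun adjective noun.
Applying the rules: R1 ✗, R2 ✓.
Only rule 1 fails.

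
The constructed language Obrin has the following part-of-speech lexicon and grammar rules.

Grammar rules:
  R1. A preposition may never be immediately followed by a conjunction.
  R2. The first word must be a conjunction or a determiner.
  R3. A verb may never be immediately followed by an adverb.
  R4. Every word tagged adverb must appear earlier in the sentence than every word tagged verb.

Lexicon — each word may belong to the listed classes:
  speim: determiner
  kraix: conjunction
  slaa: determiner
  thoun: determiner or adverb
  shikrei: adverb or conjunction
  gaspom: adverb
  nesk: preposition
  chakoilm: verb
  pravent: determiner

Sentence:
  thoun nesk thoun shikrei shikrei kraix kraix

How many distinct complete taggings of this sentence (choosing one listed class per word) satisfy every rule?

8

Candidates per position — 1:thoun {determiner,adverb}; 2:nesk {preposition}; 3:thoun {determiner,adverb}; 4:shikrei {adverb,conjunction}; 5:shikrei {adverb,conjunction}; 6:kraix {conjunction}; 7:kraix {conjunction}.
There are 16 candidate sequences in total.
Checking each against the rules leaves 8 sequences.
Count = 8.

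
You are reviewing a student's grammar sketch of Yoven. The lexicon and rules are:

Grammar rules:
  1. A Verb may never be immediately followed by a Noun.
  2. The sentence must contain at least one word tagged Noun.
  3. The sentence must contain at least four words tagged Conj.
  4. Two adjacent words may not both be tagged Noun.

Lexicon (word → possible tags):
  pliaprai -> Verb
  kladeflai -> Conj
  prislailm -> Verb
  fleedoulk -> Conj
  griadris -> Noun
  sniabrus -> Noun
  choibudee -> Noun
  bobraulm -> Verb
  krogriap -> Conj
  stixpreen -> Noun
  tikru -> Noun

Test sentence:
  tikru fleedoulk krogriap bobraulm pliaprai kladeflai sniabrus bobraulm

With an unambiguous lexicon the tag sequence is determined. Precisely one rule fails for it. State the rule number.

Fixed tagging: Noun Conj Conj Verb Verb Conj Noun Verb.
Rule check: R1 ✓, R2 ✓, R3 ✗, R4 ✓.
Only rule 3 fails.

3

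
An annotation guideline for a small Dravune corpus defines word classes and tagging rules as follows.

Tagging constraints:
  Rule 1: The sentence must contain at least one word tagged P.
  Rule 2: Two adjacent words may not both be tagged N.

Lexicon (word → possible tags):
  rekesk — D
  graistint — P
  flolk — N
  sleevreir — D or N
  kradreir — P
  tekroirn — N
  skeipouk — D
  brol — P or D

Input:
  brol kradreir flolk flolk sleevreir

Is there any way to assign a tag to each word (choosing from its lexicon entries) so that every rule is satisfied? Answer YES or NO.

NO

Candidates per position — 1:brol {P,D}; 2:kradreir {P}; 3:flolk {N}; 4:flolk {N}; 5:sleevreir {D,N}.
Rule 2 cannot be satisfied by any choice of tags from the lexicon.
So there is no consistent tagging.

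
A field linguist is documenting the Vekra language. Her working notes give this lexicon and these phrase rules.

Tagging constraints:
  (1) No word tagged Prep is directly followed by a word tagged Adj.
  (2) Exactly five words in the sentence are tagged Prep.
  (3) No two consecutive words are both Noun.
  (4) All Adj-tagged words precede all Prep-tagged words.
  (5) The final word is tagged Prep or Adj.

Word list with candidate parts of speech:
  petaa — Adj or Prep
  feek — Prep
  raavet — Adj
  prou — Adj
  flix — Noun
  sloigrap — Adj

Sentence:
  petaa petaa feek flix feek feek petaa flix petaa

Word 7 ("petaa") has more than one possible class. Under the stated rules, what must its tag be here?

Candidates per position — 1:petaa {Adj,Prep}; 2:petaa {Adj,Prep}; 3:feek {Prep}; 4:flix {Noun}; 5:feek {Prep}; 6:feek {Prep}; 7:petaa {Adj,Prep}; 8:flix {Noun}; 9:petaa {Adj,Prep}.
Word 7 cannot be Adj — rule 1 would then fail for every completion. It is Prep.
Word 9 cannot be Adj — rule 4 would then fail for every completion. It is Prep.
Word 1 cannot be Prep — rule 2 would then fail for every completion. It is Adj.
Word 2 cannot be Prep — rule 2 would then fail for every completion. It is Adj.
The unique satisfying tagging is: Adj Adj Prep Noun Prep Prep Prep Noun Prep.
Rule-by-rule: rule 1 ok; rule 2 ok; rule 3 ok; rule 4 ok; rule 5 ok.

Prep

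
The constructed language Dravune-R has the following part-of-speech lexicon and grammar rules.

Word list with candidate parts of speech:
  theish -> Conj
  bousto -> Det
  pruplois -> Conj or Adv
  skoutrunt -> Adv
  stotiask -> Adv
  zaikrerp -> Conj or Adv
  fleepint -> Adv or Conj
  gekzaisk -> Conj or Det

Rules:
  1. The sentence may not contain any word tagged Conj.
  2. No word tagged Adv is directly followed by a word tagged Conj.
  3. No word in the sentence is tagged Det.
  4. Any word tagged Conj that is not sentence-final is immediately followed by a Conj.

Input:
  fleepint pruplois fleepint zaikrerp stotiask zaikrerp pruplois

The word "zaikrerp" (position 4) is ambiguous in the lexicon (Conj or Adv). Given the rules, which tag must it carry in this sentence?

Candidates per position — 1:fleepint {Adv,Conj}; 2:pruplois {Conj,Adv}; 3:fleepint {Adv,Conj}; 4:zaikrerp {Conj,Adv}; 5:stotiask {Adv}; 6:zaikrerp {Conj,Adv}; 7:pruplois {Conj,Adv}.
Position 1: Conj is ruled out by rule 1; that leaves Adv.
Position 2: Conj is ruled out by rule 1; that leaves Adv.
Position 3: Conj is ruled out by rule 1; that leaves Adv.
Position 4: Conj is ruled out by rule 1; that leaves Adv.
Position 6: Conj is ruled out by rule 1; that leaves Adv.
Position 7: Conj is ruled out by rule 1; that leaves Adv.
That leaves exactly one tagging: Adv Adv Adv Adv Adv Adv Adv.
Rule-by-rule: rule 1 ok; rule 2 ok; rule 3 ok; rule 4 ok.

Adv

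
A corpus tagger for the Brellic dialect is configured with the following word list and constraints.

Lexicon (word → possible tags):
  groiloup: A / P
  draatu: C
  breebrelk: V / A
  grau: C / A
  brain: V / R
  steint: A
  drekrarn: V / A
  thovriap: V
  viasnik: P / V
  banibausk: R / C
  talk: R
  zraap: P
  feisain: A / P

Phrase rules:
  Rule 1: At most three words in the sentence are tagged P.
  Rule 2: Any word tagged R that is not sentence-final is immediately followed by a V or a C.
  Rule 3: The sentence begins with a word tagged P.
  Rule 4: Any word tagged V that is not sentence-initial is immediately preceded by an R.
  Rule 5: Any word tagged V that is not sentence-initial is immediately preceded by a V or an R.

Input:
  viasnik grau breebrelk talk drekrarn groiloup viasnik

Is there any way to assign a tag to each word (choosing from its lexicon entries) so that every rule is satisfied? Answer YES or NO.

YES

Candidates per position — 1:viasnik {P,V}; 2:grau {C,A}; 3:breebrelk {V,A}; 4:talk {R}; 5:drekrarn {V,A}; 6:groiloup {A,P}; 7:viasnik {P,V}.
One satisfying assignment: P C A R V A P.
Checking: rule 1 ✓; rule 2 ✓; rule 3 ✓; rule 4 ✓; rule 5 ✓.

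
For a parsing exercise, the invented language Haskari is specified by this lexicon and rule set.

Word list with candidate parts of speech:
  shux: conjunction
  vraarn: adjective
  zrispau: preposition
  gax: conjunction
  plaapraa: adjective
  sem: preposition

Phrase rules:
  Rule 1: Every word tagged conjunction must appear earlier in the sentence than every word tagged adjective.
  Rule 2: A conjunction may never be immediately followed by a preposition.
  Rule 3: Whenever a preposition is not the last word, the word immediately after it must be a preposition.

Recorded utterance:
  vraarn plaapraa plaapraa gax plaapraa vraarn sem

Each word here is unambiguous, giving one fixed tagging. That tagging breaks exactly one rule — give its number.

Fixed tagging: adjective adjective adjective conjunction adjective adjective preposition.
Rule check: R1 fails, R2 ok, R3 ok.
Only rule 1 fails.

1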